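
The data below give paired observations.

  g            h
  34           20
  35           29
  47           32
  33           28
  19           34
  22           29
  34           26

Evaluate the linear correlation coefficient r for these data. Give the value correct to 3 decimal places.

-0.180

n = 7, Σg = 224, Σh = 198, Σg² = 7680, Σh² = 5722, Σgh = 6291
nΣgh − ΣgΣh = 44037 − 44352 = -315
nΣg² − (Σg)² = 53760 − 50176 = 3584; nΣh² − (Σh)² = 40054 − 39204 = 850
r = -315 / √(3584 × 850) = -315 / 1745.3939 ≈ -0.180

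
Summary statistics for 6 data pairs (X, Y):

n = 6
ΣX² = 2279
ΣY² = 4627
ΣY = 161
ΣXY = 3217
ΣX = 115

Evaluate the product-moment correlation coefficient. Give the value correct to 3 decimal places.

0.866

r = (nΣXY − ΣXΣY) / √[(nΣX² − (ΣX)²)(nΣY² − (ΣY)²)]
Numerator: 6×3217 − 115×161 = 787
Denominator: √[(13674 − 13225)(27762 − 25921)] = √[449 × 1841] = 909.1804
r = 787 / 909.1804 ≈ 0.866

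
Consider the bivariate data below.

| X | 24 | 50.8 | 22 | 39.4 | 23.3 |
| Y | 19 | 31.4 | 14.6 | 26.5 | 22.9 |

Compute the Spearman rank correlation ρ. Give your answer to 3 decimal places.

0.900

Rank X: 3, 5, 1, 4, 2
Rank Y: 2, 5, 1, 4, 3
d = rank(X) − rank(Y): 1, 0, 0, 0, -1; Σd² = 2
ρ = 1 − 6Σd² / [n(n²−1)] = 1 − 6×2 / (5×24) = 1 − 12/120 ≈ 0.900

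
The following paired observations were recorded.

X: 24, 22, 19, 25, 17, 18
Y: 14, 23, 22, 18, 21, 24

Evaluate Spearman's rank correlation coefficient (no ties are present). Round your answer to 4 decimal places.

-0.5429

Rank X: 5, 4, 3, 6, 1, 2
Rank Y: 1, 5, 4, 2, 3, 6
d = rank(X) − rank(Y): 4, -1, -1, 4, -2, -4; Σd² = 54
ρ = 1 − 6Σd² / [n(n²−1)] = 1 − 6×54 / (6×35) = 1 − 324/210 ≈ -0.5429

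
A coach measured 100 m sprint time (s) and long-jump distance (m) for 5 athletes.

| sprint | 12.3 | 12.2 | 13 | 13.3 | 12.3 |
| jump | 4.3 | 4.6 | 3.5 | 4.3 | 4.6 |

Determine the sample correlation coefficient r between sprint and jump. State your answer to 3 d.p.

n = 5, Σx = 63.1, Σy = 21.3, Σx² = 797.31, Σy² = 91.55, Σxy = 268.28
nΣxy − ΣxΣy = 1341.4 − 1344.03 = -2.63
nΣx² − (Σx)² = 3986.55 − 3981.61 = 4.94; nΣy² − (Σy)² = 457.75 − 453.69 = 4.06
r = -2.63 / √(4.94 × 4.06) = -2.63 / 4.4784 ≈ -0.587

-0.587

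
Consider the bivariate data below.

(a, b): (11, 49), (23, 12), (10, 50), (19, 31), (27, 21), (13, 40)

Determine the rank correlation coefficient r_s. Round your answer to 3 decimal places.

Rank a: 2, 5, 1, 4, 6, 3
Rank b: 5, 1, 6, 3, 2, 4
d = rank(a) − rank(b): -3, 4, -5, 1, 4, -1; Σd² = 68
ρ = 1 − 6Σd² / [n(n²−1)] = 1 − 6×68 / (6×35) = 1 − 408/210 ≈ -0.943

-0.943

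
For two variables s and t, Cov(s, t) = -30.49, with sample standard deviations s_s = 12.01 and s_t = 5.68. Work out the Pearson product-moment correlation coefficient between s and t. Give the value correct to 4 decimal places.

r = Cov(s,t) / (s_s · s_t) = -30.49 / (12.01 × 5.68)
  = -30.49 / 68.2168 ≈ -0.4470

-0.4470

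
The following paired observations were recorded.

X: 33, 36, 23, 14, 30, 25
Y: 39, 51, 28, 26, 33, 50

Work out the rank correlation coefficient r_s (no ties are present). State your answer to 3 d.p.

Rank X: 5, 6, 2, 1, 4, 3
Rank Y: 4, 6, 2, 1, 3, 5
d = rank(X) − rank(Y): 1, 0, 0, 0, 1, -2; Σd² = 6
ρ = 1 − 6Σd² / [n(n²−1)] = 1 − 6×6 / (6×35) = 1 − 36/210 ≈ 0.829

0.829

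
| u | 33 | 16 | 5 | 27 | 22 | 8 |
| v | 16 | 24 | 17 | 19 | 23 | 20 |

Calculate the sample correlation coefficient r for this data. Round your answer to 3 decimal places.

n = 6, Σu = 111, Σv = 119, Σu² = 2647, Σv² = 2411, Σuv = 2176
nΣuv − ΣuΣv = 13056 − 13209 = -153
nΣu² − (Σu)² = 15882 − 12321 = 3561; nΣv² − (Σv)² = 14466 − 14161 = 305
r = -153 / √(3561 × 305) = -153 / 1042.1636 ≈ -0.147

-0.147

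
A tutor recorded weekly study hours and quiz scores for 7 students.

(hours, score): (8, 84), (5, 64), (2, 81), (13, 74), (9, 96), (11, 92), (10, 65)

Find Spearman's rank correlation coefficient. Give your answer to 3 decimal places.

Rank hours: 3, 2, 1, 7, 4, 6, 5
Rank score: 5, 1, 4, 3, 7, 6, 2
d = rank(hours) − rank(score): -2, 1, -3, 4, -3, 0, 3; Σd² = 48
ρ = 1 − 6Σd² / [n(n²−1)] = 1 − 6×48 / (7×48) = 1 − 288/336 ≈ 0.143

0.143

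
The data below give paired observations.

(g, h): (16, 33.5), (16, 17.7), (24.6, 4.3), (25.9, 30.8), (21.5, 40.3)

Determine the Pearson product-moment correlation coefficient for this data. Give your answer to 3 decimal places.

-0.165

n = 5, Σg = 104, Σh = 126.6, Σg² = 2250.22, Σh² = 4026.76, Σgh = 2589.15
nΣgh − ΣgΣh = 12945.75 − 13166.4 = -220.65
nΣg² − (Σg)² = 11251.1 − 10816 = 435.1; nΣh² − (Σh)² = 20133.8 − 16027.56 = 4106.24
r = -220.65 / √(435.1 × 4106.24) = -220.65 / 1336.6469 ≈ -0.165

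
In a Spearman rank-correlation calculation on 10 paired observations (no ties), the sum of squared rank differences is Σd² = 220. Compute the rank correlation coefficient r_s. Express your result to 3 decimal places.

ρ = 1 − 6Σd² / [n(n²−1)] = 1 − 6×220 / (10×99)
  = 1 − 1320/990 = 1 − 1.3333 ≈ -0.333

-0.333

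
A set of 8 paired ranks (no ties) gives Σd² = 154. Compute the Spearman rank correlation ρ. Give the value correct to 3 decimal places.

ρ = 1 − 6Σd² / [n(n²−1)] = 1 − 6×154 / (8×63)
  = 1 − 924/504 = 1 − 1.8333 ≈ -0.833

-0.833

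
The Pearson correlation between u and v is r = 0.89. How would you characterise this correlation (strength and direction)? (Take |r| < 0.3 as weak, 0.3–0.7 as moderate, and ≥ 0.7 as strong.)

strong positive

r = 0.89 > 0 so the relationship is positive.
|r| = 0.89, which falls in the strong range.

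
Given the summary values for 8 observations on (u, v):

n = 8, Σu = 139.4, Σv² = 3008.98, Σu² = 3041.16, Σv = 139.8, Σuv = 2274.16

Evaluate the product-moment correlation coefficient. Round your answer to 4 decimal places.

r = (nΣuv − ΣuΣv) / √[(nΣu² − (Σu)²)(nΣv² − (Σv)²)]
Numerator: 8×2274.16 − 139.4×139.8 = -1294.84
Denominator: √[(24329.28 − 19432.36)(24071.84 − 19544.04)] = √[4896.92 × 4527.8] = 4708.7445
r = -1294.84 / 4708.7445 ≈ -0.2750

-0.2750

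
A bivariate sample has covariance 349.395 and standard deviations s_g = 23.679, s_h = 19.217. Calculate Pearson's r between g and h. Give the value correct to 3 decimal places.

0.768

r = Cov(g,h) / (s_g · s_h) = 349.395 / (23.679 × 19.217)
  = 349.395 / 455.0393 ≈ 0.768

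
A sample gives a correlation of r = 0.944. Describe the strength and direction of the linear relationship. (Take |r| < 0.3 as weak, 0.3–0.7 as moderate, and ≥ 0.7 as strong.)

r = 0.944 > 0 so the relationship is positive.
|r| = 0.944, which falls in the strong range.

strong positive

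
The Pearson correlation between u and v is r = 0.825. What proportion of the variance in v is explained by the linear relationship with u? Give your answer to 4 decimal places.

0.6806

r² = (0.825)² = 0.6806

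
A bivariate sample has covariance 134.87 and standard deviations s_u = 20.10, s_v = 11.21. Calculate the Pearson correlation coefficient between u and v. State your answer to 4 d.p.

0.5986

r = Cov(u,v) / (s_u · s_v) = 134.87 / (20.10 × 11.21)
  = 134.87 / 225.3210 ≈ 0.5986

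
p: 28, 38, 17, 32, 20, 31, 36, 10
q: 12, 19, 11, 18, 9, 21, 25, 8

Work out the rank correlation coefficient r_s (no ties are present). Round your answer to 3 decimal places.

Rank p: 4, 8, 2, 6, 3, 5, 7, 1
Rank q: 4, 6, 3, 5, 2, 7, 8, 1
d = rank(p) − rank(q): 0, 2, -1, 1, 1, -2, -1, 0; Σd² = 12
ρ = 1 − 6Σd² / [n(n²−1)] = 1 − 6×12 / (8×63) = 1 − 72/504 ≈ 0.857

0.857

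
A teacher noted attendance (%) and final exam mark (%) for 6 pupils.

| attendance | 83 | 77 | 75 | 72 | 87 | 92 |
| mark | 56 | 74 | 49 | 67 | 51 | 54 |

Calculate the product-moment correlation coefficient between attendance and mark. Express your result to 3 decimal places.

n = 6, Σx = 486, Σy = 351, Σx² = 39660, Σy² = 21019, Σxy = 28250
nΣxy − ΣxΣy = 169500 − 170586 = -1086
nΣx² − (Σx)² = 237960 − 236196 = 1764; nΣy² − (Σy)² = 126114 − 123201 = 2913
r = -1086 / √(1764 × 2913) = -1086 / 2266.8330 ≈ -0.479

-0.479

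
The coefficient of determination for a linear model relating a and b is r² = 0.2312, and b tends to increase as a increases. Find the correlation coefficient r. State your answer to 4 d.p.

|r| = √0.2312 = 0.4808
The association is positive, so r = 0.4808.

0.4808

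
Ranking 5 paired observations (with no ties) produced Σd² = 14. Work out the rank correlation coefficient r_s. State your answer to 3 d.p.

0.300

ρ = 1 − 6Σd² / [n(n²−1)] = 1 − 6×14 / (5×24)
  = 1 − 84/120 = 1 − 0.7000 ≈ 0.300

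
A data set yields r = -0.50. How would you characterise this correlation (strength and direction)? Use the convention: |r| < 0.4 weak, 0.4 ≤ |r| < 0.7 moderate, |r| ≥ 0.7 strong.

r = -0.50 < 0 so the relationship is negative.
|r| = 0.50, which falls in the moderate range.

moderate negative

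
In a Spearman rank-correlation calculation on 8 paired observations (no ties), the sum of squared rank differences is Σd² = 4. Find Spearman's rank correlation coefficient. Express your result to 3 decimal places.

0.952

ρ = 1 − 6Σd² / [n(n²−1)] = 1 − 6×4 / (8×63)
  = 1 − 24/504 = 1 − 0.0476 ≈ 0.952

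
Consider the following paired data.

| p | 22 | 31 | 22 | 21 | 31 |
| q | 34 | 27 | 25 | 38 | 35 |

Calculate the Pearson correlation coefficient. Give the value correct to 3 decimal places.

-0.181

n = 5, Σp = 127, Σq = 159, Σp² = 3331, Σq² = 5179, Σpq = 4018
nΣpq − ΣpΣq = 20090 − 20193 = -103
nΣp² − (Σp)² = 16655 − 16129 = 526; nΣq² − (Σq)² = 25895 − 25281 = 614
r = -103 / √(526 × 614) = -103 / 568.2992 ≈ -0.181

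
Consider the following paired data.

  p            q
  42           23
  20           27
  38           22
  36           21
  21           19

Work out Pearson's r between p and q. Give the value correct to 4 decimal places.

n = 5, Σp = 157, Σq = 112, Σp² = 5345, Σq² = 2544, Σpq = 3497
nΣpq − ΣpΣq = 17485 − 17584 = -99
nΣp² − (Σp)² = 26725 − 24649 = 2076; nΣq² − (Σq)² = 12720 − 12544 = 176
r = -99 / √(2076 × 176) = -99 / 604.4634 ≈ -0.1638

-0.1638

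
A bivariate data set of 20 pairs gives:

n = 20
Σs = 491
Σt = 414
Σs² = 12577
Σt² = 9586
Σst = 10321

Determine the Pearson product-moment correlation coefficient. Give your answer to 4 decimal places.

0.2158

r = (nΣst − ΣsΣt) / √[(nΣs² − (Σs)²)(nΣt² − (Σt)²)]
Numerator: 20×10321 − 491×414 = 3146
Denominator: √[(251540 − 241081)(191720 − 171396)] = √[10459 × 20324] = 14579.7365
r = 3146 / 14579.7365 ≈ 0.2158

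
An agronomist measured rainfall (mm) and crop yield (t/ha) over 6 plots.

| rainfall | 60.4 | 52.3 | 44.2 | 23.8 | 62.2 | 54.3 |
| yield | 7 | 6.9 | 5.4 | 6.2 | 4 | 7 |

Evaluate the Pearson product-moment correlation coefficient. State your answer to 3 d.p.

n = 6, Σx = 297.2, Σy = 36.5, Σx² = 15720.86, Σy² = 229.21, Σxy = 1798.81
nΣxy − ΣxΣy = 10792.86 − 10847.8 = -54.94
nΣx² − (Σx)² = 94325.16 − 88327.84 = 5997.32; nΣy² − (Σy)² = 1375.26 − 1332.25 = 43.01
r = -54.94 / √(5997.32 × 43.01) = -54.94 / 507.8826 ≈ -0.108

-0.108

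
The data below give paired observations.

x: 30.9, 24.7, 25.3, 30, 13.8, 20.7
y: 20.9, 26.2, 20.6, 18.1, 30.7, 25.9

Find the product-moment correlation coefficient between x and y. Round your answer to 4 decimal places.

n = 6, Σx = 145.4, Σy = 142.4, Σx² = 3723.92, Σy² = 3488.52, Σxy = 3316.92
nΣxy − ΣxΣy = 19901.52 − 20704.96 = -803.44
nΣx² − (Σx)² = 22343.52 − 21141.16 = 1202.36; nΣy² − (Σy)² = 20931.12 − 20277.76 = 653.36
r = -803.44 / √(1202.36 × 653.36) = -803.44 / 886.3261 ≈ -0.9065

-0.9065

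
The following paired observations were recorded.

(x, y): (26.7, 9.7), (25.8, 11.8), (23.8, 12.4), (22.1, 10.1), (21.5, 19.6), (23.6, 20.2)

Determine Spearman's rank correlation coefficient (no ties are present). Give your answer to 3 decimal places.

Rank x: 6, 5, 4, 2, 1, 3
Rank y: 1, 3, 4, 2, 5, 6
d = rank(x) − rank(y): 5, 2, 0, 0, -4, -3; Σd² = 54
ρ = 1 − 6Σd² / [n(n²−1)] = 1 − 6×54 / (6×35) = 1 − 324/210 ≈ -0.543

-0.543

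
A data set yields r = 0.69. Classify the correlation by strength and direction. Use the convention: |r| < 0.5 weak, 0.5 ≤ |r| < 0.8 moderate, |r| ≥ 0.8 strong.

moderate positive

r = 0.69 > 0 so the relationship is positive.
|r| = 0.69, which falls in the moderate range.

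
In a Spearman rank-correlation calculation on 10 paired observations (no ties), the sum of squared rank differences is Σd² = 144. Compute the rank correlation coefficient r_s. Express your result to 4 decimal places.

0.1273

ρ = 1 − 6Σd² / [n(n²−1)] = 1 − 6×144 / (10×99)
  = 1 − 864/990 = 1 − 0.87273 ≈ 0.1273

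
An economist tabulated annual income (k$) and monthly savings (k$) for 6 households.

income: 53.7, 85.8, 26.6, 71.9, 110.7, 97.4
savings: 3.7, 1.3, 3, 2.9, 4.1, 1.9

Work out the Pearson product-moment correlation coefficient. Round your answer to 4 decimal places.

n = 6, Σx = 446.1, Σy = 16.9, Σx² = 37863.75, Σy² = 53.21, Σxy = 1237.47
nΣxy − ΣxΣy = 7424.82 − 7539.09 = -114.27
nΣx² − (Σx)² = 227182.5 − 199005.21 = 28177.29; nΣy² − (Σy)² = 319.26 − 285.61 = 33.65
r = -114.27 / √(28177.29 × 33.65) = -114.27 / 973.7381 ≈ -0.1174

-0.1174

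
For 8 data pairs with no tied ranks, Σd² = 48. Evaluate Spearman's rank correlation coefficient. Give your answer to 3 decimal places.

0.429

ρ = 1 − 6Σd² / [n(n²−1)] = 1 − 6×48 / (8×63)
  = 1 − 288/504 = 1 − 0.5714 ≈ 0.429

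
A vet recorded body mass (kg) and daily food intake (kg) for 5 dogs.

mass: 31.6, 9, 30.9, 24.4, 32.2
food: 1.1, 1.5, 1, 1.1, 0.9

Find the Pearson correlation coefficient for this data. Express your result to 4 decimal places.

n = 5, Σx = 128.1, Σy = 5.6, Σx² = 3666.57, Σy² = 6.48, Σxy = 134.98
nΣxy − ΣxΣy = 674.9 − 717.36 = -42.46
nΣx² − (Σx)² = 18332.85 − 16409.61 = 1923.24; nΣy² − (Σy)² = 32.4 − 31.36 = 1.04
r = -42.46 / √(1923.24 × 1.04) = -42.46 / 44.7233 ≈ -0.9494

-0.9494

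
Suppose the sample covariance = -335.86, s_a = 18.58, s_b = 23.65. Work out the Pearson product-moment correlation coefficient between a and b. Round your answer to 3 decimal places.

-0.764

r = Cov(a,b) / (s_a · s_b) = -335.86 / (18.58 × 23.65)
  = -335.86 / 439.4170 ≈ -0.764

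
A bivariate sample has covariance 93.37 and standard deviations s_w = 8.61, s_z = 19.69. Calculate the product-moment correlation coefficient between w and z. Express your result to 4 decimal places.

0.5508

r = Cov(w,z) / (s_w · s_z) = 93.37 / (8.61 × 19.69)
  = 93.37 / 169.5309 ≈ 0.5508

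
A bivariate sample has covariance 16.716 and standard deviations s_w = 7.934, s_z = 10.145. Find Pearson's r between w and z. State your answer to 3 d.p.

r = Cov(w,z) / (s_w · s_z) = 16.716 / (7.934 × 10.145)
  = 16.716 / 80.4904 ≈ 0.208

0.208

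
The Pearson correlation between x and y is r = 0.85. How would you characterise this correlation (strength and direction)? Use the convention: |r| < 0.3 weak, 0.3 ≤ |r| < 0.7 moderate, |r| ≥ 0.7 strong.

strong positive

r = 0.85 > 0 so the relationship is positive.
|r| = 0.85, which falls in the strong range.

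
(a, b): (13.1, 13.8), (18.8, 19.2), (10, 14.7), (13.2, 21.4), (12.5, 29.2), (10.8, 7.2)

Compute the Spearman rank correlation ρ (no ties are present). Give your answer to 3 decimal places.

0.371

Rank a: 4, 6, 1, 5, 3, 2
Rank b: 2, 4, 3, 5, 6, 1
d = rank(a) − rank(b): 2, 2, -2, 0, -3, 1; Σd² = 22
ρ = 1 − 6Σd² / [n(n²−1)] = 1 − 6×22 / (6×35) = 1 − 132/210 ≈ 0.371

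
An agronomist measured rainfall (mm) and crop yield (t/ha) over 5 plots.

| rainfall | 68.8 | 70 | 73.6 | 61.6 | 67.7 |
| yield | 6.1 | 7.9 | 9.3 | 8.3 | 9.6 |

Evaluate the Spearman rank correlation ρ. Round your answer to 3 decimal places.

-0.100

Rank rainfall: 3, 4, 5, 1, 2
Rank yield: 1, 2, 4, 3, 5
d = rank(rainfall) − rank(yield): 2, 2, 1, -2, -3; Σd² = 22
ρ = 1 − 6Σd² / [n(n²−1)] = 1 − 6×22 / (5×24) = 1 − 132/120 ≈ -0.100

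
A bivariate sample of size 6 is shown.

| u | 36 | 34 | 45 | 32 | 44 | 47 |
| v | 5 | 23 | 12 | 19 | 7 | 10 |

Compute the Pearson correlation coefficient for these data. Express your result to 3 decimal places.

-0.564

n = 6, Σu = 238, Σv = 76, Σu² = 9646, Σv² = 1208, Σuv = 2888
nΣuv − ΣuΣv = 17328 − 18088 = -760
nΣu² − (Σu)² = 57876 − 56644 = 1232; nΣv² − (Σv)² = 7248 − 5776 = 1472
r = -760 / √(1232 × 1472) = -760 / 1346.6640 ≈ -0.564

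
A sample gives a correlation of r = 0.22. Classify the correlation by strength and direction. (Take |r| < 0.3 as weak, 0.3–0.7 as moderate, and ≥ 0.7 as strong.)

r = 0.22 > 0 so the relationship is positive.
|r| = 0.22, which falls in the weak range.

weak positive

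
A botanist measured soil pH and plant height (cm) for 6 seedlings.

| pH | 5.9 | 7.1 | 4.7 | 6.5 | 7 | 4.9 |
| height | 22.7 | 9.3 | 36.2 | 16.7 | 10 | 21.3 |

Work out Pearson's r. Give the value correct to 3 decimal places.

n = 6, Σx = 36.1, Σy = 116.2, Σx² = 222.57, Σy² = 2744.8, Σxy = 653.02
nΣxy − ΣxΣy = 3918.12 − 4194.82 = -276.7
nΣx² − (Σx)² = 1335.42 − 1303.21 = 32.21; nΣy² − (Σy)² = 16468.8 − 13502.44 = 2966.36
r = -276.7 / √(32.21 × 2966.36) = -276.7 / 309.1059 ≈ -0.895

-0.895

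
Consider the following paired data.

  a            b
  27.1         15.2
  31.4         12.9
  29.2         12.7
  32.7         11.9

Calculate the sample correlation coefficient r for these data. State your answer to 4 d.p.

n = 4, Σa = 120.4, Σb = 52.7, Σa² = 3642.3, Σb² = 700.35, Σab = 1576.95
nΣab − ΣaΣb = 6307.8 − 6345.08 = -37.28
nΣa² − (Σa)² = 14569.2 − 14496.16 = 73.04; nΣb² − (Σb)² = 2801.4 − 2777.29 = 24.11
r = -37.28 / √(73.04 × 24.11) = -37.28 / 41.9642 ≈ -0.8884

-0.8884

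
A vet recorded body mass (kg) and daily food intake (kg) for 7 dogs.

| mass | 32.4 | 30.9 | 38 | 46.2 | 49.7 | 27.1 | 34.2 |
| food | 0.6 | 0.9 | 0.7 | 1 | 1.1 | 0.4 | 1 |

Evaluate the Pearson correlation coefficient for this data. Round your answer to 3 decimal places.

0.733

n = 7, Σx = 258.5, Σy = 5.7, Σx² = 9957.15, Σy² = 5.03, Σxy = 219.76
nΣxy − ΣxΣy = 1538.32 − 1473.45 = 64.87
nΣx² − (Σx)² = 69700.05 − 66822.25 = 2877.8; nΣy² − (Σy)² = 35.21 − 32.49 = 2.72
r = 64.87 / √(2877.8 × 2.72) = 64.87 / 88.4738 ≈ 0.733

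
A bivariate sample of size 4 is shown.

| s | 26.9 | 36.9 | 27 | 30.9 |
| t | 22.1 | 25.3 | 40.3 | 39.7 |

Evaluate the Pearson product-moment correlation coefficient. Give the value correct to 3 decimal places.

n = 4, Σs = 121.7, Σt = 127.4, Σs² = 3769.03, Σt² = 4328.68, Σst = 3842.89
nΣst − ΣsΣt = 15371.56 − 15504.58 = -133.02
nΣs² − (Σs)² = 15076.12 − 14810.89 = 265.23; nΣt² − (Σt)² = 17314.72 − 16230.76 = 1083.96
r = -133.02 / √(265.23 × 1083.96) = -133.02 / 536.1891 ≈ -0.248

-0.248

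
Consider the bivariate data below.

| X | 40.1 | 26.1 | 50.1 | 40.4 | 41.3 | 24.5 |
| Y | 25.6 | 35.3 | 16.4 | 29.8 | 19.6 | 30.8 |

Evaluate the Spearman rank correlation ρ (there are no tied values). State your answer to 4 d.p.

-0.8857

Rank X: 3, 2, 6, 4, 5, 1
Rank Y: 3, 6, 1, 4, 2, 5
d = rank(X) − rank(Y): 0, -4, 5, 0, 3, -4; Σd² = 66
ρ = 1 − 6Σd² / [n(n²−1)] = 1 − 6×66 / (6×35) = 1 − 396/210 ≈ -0.8857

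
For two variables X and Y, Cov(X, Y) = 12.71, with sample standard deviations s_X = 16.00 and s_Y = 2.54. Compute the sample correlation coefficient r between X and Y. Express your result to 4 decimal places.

0.3127

r = Cov(X,Y) / (s_X · s_Y) = 12.71 / (16.00 × 2.54)
  = 12.71 / 40.6400 ≈ 0.3127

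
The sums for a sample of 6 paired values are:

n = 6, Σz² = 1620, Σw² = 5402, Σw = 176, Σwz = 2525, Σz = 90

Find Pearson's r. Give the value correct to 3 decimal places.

r = (nΣwz − ΣwΣz) / √[(nΣw² − (Σw)²)(nΣz² − (Σz)²)]
Numerator: 6×2525 − 176×90 = -690
Denominator: √[(32412 − 30976)(9720 − 8100)] = √[1436 × 1620] = 1525.2279
r = -690 / 1525.2279 ≈ -0.452

-0.452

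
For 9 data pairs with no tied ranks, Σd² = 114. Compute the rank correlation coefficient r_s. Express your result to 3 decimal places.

0.050

ρ = 1 − 6Σd² / [n(n²−1)] = 1 − 6×114 / (9×80)
  = 1 − 684/720 = 1 − 0.9500 ≈ 0.050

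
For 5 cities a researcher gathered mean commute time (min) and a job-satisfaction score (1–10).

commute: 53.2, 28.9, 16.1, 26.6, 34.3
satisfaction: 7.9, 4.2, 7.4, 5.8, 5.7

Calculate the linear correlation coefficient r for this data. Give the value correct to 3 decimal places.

n = 5, Σx = 159.1, Σy = 31, Σx² = 5808.71, Σy² = 200.94, Σxy = 1010.59
nΣxy − ΣxΣy = 5052.95 − 4932.1 = 120.85
nΣx² − (Σx)² = 29043.55 − 25312.81 = 3730.74; nΣy² − (Σy)² = 1004.7 − 961 = 43.7
r = 120.85 / √(3730.74 × 43.7) = 120.85 / 403.7739 ≈ 0.299

0.299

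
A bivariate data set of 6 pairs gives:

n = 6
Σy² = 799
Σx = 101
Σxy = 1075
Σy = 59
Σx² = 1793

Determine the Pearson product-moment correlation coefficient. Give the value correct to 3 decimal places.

0.574

r = (nΣxy − ΣxΣy) / √[(nΣx² − (Σx)²)(nΣy² − (Σy)²)]
Numerator: 6×1075 − 101×59 = 491
Denominator: √[(10758 − 10201)(4794 − 3481)] = √[557 × 1313] = 855.1848
r = 491 / 855.1848 ≈ 0.574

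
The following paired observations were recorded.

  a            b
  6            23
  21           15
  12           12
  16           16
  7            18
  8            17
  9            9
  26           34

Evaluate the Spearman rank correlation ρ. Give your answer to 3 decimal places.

-0.119

Rank a: 1, 7, 5, 6, 2, 3, 4, 8
Rank b: 7, 3, 2, 4, 6, 5, 1, 8
d = rank(a) − rank(b): -6, 4, 3, 2, -4, -2, 3, 0; Σd² = 94
ρ = 1 − 6Σd² / [n(n²−1)] = 1 − 6×94 / (8×63) = 1 − 564/504 ≈ -0.119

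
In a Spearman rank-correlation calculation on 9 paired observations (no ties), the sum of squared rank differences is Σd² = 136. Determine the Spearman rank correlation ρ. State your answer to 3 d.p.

ρ = 1 − 6Σd² / [n(n²−1)] = 1 − 6×136 / (9×80)
  = 1 − 816/720 = 1 − 1.1333 ≈ -0.133

-0.133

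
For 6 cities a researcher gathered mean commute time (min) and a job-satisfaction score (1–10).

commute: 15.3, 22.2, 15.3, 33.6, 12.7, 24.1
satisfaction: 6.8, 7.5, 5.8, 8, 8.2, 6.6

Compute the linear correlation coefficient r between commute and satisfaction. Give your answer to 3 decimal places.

0.292

n = 6, Σx = 123.2, Σy = 42.9, Σx² = 2832.08, Σy² = 310.93, Σxy = 891.28
nΣxy − ΣxΣy = 5347.68 − 5285.28 = 62.4
nΣx² − (Σx)² = 16992.48 − 15178.24 = 1814.24; nΣy² − (Σy)² = 1865.58 − 1840.41 = 25.17
r = 62.4 / √(1814.24 × 25.17) = 62.4 / 213.6924 ≈ 0.292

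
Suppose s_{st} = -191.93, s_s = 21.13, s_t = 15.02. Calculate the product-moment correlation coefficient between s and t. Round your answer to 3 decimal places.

r = Cov(s,t) / (s_s · s_t) = -191.93 / (21.13 × 15.02)
  = -191.93 / 317.3726 ≈ -0.605

-0.605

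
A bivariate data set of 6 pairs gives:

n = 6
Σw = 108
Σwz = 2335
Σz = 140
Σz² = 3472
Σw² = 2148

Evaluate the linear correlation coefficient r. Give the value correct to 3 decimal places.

r = (nΣwz − ΣwΣz) / √[(nΣw² − (Σw)²)(nΣz² − (Σz)²)]
Numerator: 6×2335 − 108×140 = -1110
Denominator: √[(12888 − 11664)(20832 − 19600)] = √[1224 × 1232] = 1227.9935
r = -1110 / 1227.9935 ≈ -0.904

-0.904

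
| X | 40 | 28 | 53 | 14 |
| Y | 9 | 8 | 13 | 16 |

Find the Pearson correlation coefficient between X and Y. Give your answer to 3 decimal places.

n = 4, ΣX = 135, ΣY = 46, ΣX² = 5389, ΣY² = 570, ΣXY = 1497
nΣXY − ΣXΣY = 5988 − 6210 = -222
nΣX² − (ΣX)² = 21556 − 18225 = 3331; nΣY² − (ΣY)² = 2280 − 2116 = 164
r = -222 / √(3331 × 164) = -222 / 739.1103 ≈ -0.300

-0.300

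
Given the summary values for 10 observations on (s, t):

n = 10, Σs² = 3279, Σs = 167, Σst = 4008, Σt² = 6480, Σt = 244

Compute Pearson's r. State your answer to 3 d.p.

-0.132

r = (nΣst − ΣsΣt) / √[(nΣs² − (Σs)²)(nΣt² − (Σt)²)]
Numerator: 10×4008 − 167×244 = -668
Denominator: √[(32790 − 27889)(64800 − 59536)] = √[4901 × 5264] = 5079.2582
r = -668 / 5079.2582 ≈ -0.132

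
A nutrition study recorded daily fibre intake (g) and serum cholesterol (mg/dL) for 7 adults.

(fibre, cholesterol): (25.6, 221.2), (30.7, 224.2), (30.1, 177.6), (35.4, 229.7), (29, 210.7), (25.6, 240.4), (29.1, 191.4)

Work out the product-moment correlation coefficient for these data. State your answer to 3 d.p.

n = 7, Σx = 205.5, Σy = 1495.2, Σx² = 6100.19, Σy² = 322319.54, Σxy = 43857.08
nΣxy − ΣxΣy = 306999.56 − 307263.6 = -264.04
nΣx² − (Σx)² = 42701.33 − 42230.25 = 471.08; nΣy² − (Σy)² = 2256236.78 − 2235623.04 = 20613.74
r = -264.04 / √(471.08 × 20613.74) = -264.04 / 3116.2029 ≈ -0.085

-0.085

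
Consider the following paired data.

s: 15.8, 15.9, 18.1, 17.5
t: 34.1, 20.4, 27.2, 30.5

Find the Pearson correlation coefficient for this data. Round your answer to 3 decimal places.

0.072

n = 4, Σs = 67.3, Σt = 112.2, Σs² = 1136.31, Σt² = 3249.06, Σst = 1889.21
nΣst − ΣsΣt = 7556.84 − 7551.06 = 5.78
nΣs² − (Σs)² = 4545.24 − 4529.29 = 15.95; nΣt² − (Σt)² = 12996.24 − 12588.84 = 407.4
r = 5.78 / √(15.95 × 407.4) = 5.78 / 80.6104 ≈ 0.072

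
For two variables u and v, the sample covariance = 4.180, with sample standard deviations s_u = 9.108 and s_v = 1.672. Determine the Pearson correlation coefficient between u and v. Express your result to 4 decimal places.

0.2745

r = Cov(u,v) / (s_u · s_v) = 4.180 / (9.108 × 1.672)
  = 4.180 / 15.2286 ≈ 0.2745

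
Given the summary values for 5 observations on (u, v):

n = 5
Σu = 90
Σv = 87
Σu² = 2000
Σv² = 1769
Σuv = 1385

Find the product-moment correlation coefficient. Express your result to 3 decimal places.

-0.581

r = (nΣuv − ΣuΣv) / √[(nΣu² − (Σu)²)(nΣv² − (Σv)²)]
Numerator: 5×1385 − 90×87 = -905
Denominator: √[(10000 − 8100)(8845 − 7569)] = √[1900 × 1276] = 1557.0485
r = -905 / 1557.0485 ≈ -0.581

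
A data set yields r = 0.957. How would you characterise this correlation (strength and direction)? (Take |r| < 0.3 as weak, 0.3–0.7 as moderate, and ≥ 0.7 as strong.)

r = 0.957 > 0 so the relationship is positive.
|r| = 0.957, which falls in the strong range.

strong positive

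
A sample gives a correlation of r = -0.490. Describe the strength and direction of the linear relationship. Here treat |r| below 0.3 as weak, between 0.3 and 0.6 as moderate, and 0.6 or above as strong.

moderate negative

r = -0.490 < 0 so the relationship is negative.
|r| = 0.490, which falls in the moderate range.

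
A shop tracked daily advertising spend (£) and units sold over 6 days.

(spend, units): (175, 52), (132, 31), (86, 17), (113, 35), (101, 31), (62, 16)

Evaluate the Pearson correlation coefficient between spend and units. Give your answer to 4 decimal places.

0.9416

n = 6, Σx = 669, Σy = 182, Σx² = 82259, Σy² = 6396, Σxy = 22732
nΣxy − ΣxΣy = 136392 − 121758 = 14634
nΣx² − (Σx)² = 493554 − 447561 = 45993; nΣy² − (Σy)² = 38376 − 33124 = 5252
r = 14634 / √(45993 × 5252) = 14634 / 15542.0474 ≈ 0.9416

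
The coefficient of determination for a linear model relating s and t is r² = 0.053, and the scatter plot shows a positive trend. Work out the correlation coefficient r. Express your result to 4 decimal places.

|r| = √0.053 = 0.2302
The association is positive, so r = 0.2302.

0.2302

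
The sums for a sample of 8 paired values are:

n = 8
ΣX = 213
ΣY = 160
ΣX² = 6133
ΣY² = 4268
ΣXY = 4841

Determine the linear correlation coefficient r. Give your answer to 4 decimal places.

r = (nΣXY − ΣXΣY) / √[(nΣX² − (ΣX)²)(nΣY² − (ΣY)²)]
Numerator: 8×4841 − 213×160 = 4648
Denominator: √[(49064 − 45369)(34144 − 25600)] = √[3695 × 8544] = 5618.7258
r = 4648 / 5618.7258 ≈ 0.8272

0.8272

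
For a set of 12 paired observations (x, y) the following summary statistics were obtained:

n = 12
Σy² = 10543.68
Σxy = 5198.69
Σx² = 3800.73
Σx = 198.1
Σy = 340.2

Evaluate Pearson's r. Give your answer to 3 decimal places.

-0.605

r = (nΣxy − ΣxΣy) / √[(nΣx² − (Σx)²)(nΣy² − (Σy)²)]
Numerator: 12×5198.69 − 198.1×340.2 = -5009.34
Denominator: √[(45608.76 − 39243.61)(126524.16 − 115736.04)] = √[6365.15 × 10788.12] = 8286.6158
r = -5009.34 / 8286.6158 ≈ -0.605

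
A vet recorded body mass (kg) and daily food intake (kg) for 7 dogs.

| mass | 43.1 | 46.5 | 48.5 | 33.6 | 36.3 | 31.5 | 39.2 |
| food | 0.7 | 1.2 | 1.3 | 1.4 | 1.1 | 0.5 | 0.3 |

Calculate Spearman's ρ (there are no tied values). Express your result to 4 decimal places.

0.2500

Rank mass: 5, 6, 7, 2, 3, 1, 4
Rank food: 3, 5, 6, 7, 4, 2, 1
d = rank(mass) − rank(food): 2, 1, 1, -5, -1, -1, 3; Σd² = 42
ρ = 1 − 6Σd² / [n(n²−1)] = 1 − 6×42 / (7×48) = 1 − 252/336 ≈ 0.2500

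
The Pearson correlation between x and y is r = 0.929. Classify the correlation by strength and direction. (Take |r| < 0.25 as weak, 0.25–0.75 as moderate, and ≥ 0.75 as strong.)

r = 0.929 > 0 so the relationship is positive.
|r| = 0.929, which falls in the strong range.

strong positive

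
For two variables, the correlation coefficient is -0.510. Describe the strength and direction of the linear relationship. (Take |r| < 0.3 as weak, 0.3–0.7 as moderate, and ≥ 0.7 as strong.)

r = -0.510 < 0 so the relationship is negative.
|r| = 0.510, which falls in the moderate range.

moderate negative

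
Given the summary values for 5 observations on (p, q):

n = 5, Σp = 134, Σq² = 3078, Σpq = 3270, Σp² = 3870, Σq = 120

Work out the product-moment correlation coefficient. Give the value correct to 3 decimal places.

0.230

r = (nΣpq − ΣpΣq) / √[(nΣp² − (Σp)²)(nΣq² − (Σq)²)]
Numerator: 5×3270 − 134×120 = 270
Denominator: √[(19350 − 17956)(15390 − 14400)] = √[1394 × 990] = 1174.7595
r = 270 / 1174.7595 ≈ 0.230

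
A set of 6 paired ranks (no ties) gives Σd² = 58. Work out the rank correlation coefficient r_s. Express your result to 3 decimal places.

ρ = 1 − 6Σd² / [n(n²−1)] = 1 − 6×58 / (6×35)
  = 1 − 348/210 = 1 − 1.6571 ≈ -0.657

-0.657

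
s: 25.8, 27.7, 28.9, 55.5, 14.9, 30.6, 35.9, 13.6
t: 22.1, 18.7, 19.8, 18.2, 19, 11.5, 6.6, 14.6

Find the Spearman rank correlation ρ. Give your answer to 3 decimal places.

Rank s: 3, 4, 5, 8, 2, 6, 7, 1
Rank t: 8, 5, 7, 4, 6, 2, 1, 3
d = rank(s) − rank(t): -5, -1, -2, 4, -4, 4, 6, -2; Σd² = 118
ρ = 1 − 6Σd² / [n(n²−1)] = 1 − 6×118 / (8×63) = 1 − 708/504 ≈ -0.405

-0.405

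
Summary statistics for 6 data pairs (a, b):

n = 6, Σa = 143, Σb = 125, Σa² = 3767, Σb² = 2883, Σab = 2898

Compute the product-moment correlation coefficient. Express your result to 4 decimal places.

-0.2566

r = (nΣab − ΣaΣb) / √[(nΣa² − (Σa)²)(nΣb² − (Σb)²)]
Numerator: 6×2898 − 143×125 = -487
Denominator: √[(22602 − 20449)(17298 − 15625)] = √[2153 × 1673] = 1897.8854
r = -487 / 1897.8854 ≈ -0.2566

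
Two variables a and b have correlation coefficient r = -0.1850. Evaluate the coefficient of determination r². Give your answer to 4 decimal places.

r² = (-0.1850)² = 0.0342

0.0342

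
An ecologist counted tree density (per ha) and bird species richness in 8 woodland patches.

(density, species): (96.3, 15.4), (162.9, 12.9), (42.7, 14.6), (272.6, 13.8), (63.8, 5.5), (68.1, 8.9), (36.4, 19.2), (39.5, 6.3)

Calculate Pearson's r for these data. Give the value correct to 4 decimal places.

n = 8, Σx = 782.3, Σy = 96.6, Σx² = 123537.41, Σy² = 1324.96, Σxy = 9874.45
nΣxy − ΣxΣy = 78995.6 − 75570.18 = 3425.42
nΣx² − (Σx)² = 988299.28 − 611993.29 = 376305.99; nΣy² − (Σy)² = 10599.68 − 9331.56 = 1268.12
r = 3425.42 / √(376305.99 × 1268.12) = 3425.42 / 21844.9342 ≈ 0.1568

0.1568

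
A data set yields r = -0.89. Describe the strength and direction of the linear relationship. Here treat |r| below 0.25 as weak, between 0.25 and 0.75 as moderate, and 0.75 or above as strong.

strong negative

r = -0.89 < 0 so the relationship is negative.
|r| = 0.89, which falls in the strong range.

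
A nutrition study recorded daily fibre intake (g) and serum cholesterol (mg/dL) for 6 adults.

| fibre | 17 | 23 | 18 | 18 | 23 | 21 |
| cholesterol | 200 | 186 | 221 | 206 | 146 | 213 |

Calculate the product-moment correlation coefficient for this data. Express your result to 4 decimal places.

n = 6, Σx = 120, Σy = 1172, Σx² = 2436, Σy² = 232558, Σxy = 23195
nΣxy − ΣxΣy = 139170 − 140640 = -1470
nΣx² − (Σx)² = 14616 − 14400 = 216; nΣy² − (Σy)² = 1395348 − 1373584 = 21764
r = -1470 / √(216 × 21764) = -1470 / 2168.1845 ≈ -0.6780

-0.6780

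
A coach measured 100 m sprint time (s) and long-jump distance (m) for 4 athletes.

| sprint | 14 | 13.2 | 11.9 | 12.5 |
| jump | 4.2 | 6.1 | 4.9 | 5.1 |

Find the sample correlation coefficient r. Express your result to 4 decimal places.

-0.2298

n = 4, Σx = 51.6, Σy = 20.3, Σx² = 668.1, Σy² = 104.87, Σxy = 261.38
nΣxy − ΣxΣy = 1045.52 − 1047.48 = -1.96
nΣx² − (Σx)² = 2672.4 − 2662.56 = 9.84; nΣy² − (Σy)² = 419.48 − 412.09 = 7.39
r = -1.96 / √(9.84 × 7.39) = -1.96 / 8.5275 ≈ -0.2298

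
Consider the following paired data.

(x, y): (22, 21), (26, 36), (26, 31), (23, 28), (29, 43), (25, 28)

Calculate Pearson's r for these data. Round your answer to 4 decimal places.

n = 6, Σx = 151, Σy = 187, Σx² = 3831, Σy² = 6115, Σxy = 4795
nΣxy − ΣxΣy = 28770 − 28237 = 533
nΣx² − (Σx)² = 22986 − 22801 = 185; nΣy² − (Σy)² = 36690 − 34969 = 1721
r = 533 / √(185 × 1721) = 533 / 564.2561 ≈ 0.9446

0.9446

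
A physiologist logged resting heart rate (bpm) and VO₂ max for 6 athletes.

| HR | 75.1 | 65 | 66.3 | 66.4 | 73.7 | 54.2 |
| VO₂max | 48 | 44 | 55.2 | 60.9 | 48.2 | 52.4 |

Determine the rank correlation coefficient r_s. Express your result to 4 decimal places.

Rank HR: 6, 2, 3, 4, 5, 1
Rank VO₂max: 2, 1, 5, 6, 3, 4
d = rank(HR) − rank(VO₂max): 4, 1, -2, -2, 2, -3; Σd² = 38
ρ = 1 − 6Σd² / [n(n²−1)] = 1 − 6×38 / (6×35) = 1 − 228/210 ≈ -0.0857

-0.0857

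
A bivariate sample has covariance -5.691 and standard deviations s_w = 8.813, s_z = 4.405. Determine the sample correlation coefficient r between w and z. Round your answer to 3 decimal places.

r = Cov(w,z) / (s_w · s_z) = -5.691 / (8.813 × 4.405)
  = -5.691 / 38.8213 ≈ -0.147

-0.147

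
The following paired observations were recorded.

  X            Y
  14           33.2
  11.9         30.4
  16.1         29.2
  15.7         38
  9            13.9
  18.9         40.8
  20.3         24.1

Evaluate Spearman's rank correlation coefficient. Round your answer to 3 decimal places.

Rank X: 3, 2, 5, 4, 1, 6, 7
Rank Y: 5, 4, 3, 6, 1, 7, 2
d = rank(X) − rank(Y): -2, -2, 2, -2, 0, -1, 5; Σd² = 42
ρ = 1 − 6Σd² / [n(n²−1)] = 1 − 6×42 / (7×48) = 1 − 252/336 ≈ 0.250

0.250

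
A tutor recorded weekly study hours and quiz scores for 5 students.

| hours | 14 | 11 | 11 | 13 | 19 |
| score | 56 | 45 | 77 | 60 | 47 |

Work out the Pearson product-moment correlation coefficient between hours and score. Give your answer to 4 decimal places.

n = 5, Σx = 68, Σy = 285, Σx² = 968, Σy² = 16899, Σxy = 3799
nΣxy − ΣxΣy = 18995 − 19380 = -385
nΣx² − (Σx)² = 4840 − 4624 = 216; nΣy² − (Σy)² = 84495 − 81225 = 3270
r = -385 / √(216 × 3270) = -385 / 840.4285 ≈ -0.4581

-0.4581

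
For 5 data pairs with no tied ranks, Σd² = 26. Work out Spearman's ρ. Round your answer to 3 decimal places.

ρ = 1 − 6Σd² / [n(n²−1)] = 1 − 6×26 / (5×24)
  = 1 − 156/120 = 1 − 1.3000 ≈ -0.300

-0.300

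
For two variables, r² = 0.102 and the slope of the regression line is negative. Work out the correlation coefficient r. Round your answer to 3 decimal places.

-0.319

|r| = √0.102 = 0.319
The association is negative, so r = −0.319.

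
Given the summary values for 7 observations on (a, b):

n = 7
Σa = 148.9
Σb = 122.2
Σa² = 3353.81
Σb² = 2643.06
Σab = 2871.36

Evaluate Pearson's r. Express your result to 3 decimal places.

r = (nΣab − ΣaΣb) / √[(nΣa² − (Σa)²)(nΣb² − (Σb)²)]
Numerator: 7×2871.36 − 148.9×122.2 = 1903.94
Denominator: √[(23476.67 − 22171.21)(18501.42 − 14932.84)] = √[1305.46 × 3568.58] = 2158.3879
r = 1903.94 / 2158.3879 ≈ 0.882

0.882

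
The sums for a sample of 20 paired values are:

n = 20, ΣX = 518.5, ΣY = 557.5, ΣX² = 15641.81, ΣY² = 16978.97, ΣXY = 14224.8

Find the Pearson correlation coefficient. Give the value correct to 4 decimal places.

-0.1284

r = (nΣXY − ΣXΣY) / √[(nΣX² − (ΣX)²)(nΣY² − (ΣY)²)]
Numerator: 20×14224.8 − 518.5×557.5 = -4567.75
Denominator: √[(312836.2 − 268842.25)(339579.4 − 310806.25)] = √[43993.95 × 28773.15] = 35578.7088
r = -4567.75 / 35578.7088 ≈ -0.1284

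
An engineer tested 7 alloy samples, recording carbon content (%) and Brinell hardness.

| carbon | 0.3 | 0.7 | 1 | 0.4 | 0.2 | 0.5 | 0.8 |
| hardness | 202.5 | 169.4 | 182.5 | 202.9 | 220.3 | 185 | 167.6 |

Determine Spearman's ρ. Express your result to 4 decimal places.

-0.8571

Rank carbon: 2, 5, 7, 3, 1, 4, 6
Rank hardness: 5, 2, 3, 6, 7, 4, 1
d = rank(carbon) − rank(hardness): -3, 3, 4, -3, -6, 0, 5; Σd² = 104
ρ = 1 − 6Σd² / [n(n²−1)] = 1 − 6×104 / (7×48) = 1 − 624/336 ≈ -0.8571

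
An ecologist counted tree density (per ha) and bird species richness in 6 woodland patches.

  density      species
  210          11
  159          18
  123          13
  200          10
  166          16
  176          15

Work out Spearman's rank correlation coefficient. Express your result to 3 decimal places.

-0.600

Rank density: 6, 2, 1, 5, 3, 4
Rank species: 2, 6, 3, 1, 5, 4
d = rank(density) − rank(species): 4, -4, -2, 4, -2, 0; Σd² = 56
ρ = 1 − 6Σd² / [n(n²−1)] = 1 − 6×56 / (6×35) = 1 − 336/210 ≈ -0.600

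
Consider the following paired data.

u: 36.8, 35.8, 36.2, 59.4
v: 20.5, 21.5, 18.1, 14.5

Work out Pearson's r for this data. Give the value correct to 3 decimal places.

-0.891

n = 4, Σu = 168.2, Σv = 74.6, Σu² = 7474.68, Σv² = 1420.36, Σuv = 3040.62
nΣuv − ΣuΣv = 12162.48 − 12547.72 = -385.24
nΣu² − (Σu)² = 29898.72 − 28291.24 = 1607.48; nΣv² − (Σv)² = 5681.44 − 5565.16 = 116.28
r = -385.24 / √(1607.48 × 116.28) = -385.24 / 432.3399 ≈ -0.891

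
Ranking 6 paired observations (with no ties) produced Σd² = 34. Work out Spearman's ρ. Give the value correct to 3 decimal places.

0.029

ρ = 1 − 6Σd² / [n(n²−1)] = 1 − 6×34 / (6×35)
  = 1 − 204/210 = 1 − 0.9714 ≈ 0.029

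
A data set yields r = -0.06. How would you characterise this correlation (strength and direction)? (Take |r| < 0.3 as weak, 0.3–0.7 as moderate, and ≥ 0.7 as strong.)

r = -0.06 < 0 so the relationship is negative.
|r| = 0.06, which falls in the weak range.

weak negative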